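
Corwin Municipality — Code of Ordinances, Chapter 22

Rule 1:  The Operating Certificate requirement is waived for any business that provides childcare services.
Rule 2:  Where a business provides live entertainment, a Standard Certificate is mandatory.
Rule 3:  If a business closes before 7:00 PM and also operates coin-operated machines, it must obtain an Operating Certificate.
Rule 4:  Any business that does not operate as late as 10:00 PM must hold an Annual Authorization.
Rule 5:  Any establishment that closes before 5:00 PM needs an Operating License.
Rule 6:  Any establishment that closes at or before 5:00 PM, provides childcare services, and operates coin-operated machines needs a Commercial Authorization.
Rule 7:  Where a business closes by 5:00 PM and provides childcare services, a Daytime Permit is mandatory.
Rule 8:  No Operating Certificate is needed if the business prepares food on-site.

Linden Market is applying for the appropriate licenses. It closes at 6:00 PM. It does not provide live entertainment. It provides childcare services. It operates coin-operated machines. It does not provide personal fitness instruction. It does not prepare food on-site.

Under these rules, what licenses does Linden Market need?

Annual Authorization

Rule 1: provides childcare services → exempt from Operating Certificate.
Rule 2: does not provide live entertainment → Standard Certificate not required.
Rule 3: closes 6:00 PM, at/before 7:00 PM; operates coin-operated machines → Operating Certificate required.
Rule 4: closes 6:00 PM, at/before 10:00 PM → Annual Authorization required.
Rule 5: closes 6:00 PM, after 5:00 PM → Operating License not required.
Rule 6: closes 6:00 PM, after 5:00 PM; provides childcare services; operates coin-operated machines → Commercial Authorization not required.
Rule 7: closes 6:00 PM, after 5:00 PM; provides childcare services → Daytime Permit not required.
Rule 8: does not prepare food on-site → Operating Certificate exemption does not apply.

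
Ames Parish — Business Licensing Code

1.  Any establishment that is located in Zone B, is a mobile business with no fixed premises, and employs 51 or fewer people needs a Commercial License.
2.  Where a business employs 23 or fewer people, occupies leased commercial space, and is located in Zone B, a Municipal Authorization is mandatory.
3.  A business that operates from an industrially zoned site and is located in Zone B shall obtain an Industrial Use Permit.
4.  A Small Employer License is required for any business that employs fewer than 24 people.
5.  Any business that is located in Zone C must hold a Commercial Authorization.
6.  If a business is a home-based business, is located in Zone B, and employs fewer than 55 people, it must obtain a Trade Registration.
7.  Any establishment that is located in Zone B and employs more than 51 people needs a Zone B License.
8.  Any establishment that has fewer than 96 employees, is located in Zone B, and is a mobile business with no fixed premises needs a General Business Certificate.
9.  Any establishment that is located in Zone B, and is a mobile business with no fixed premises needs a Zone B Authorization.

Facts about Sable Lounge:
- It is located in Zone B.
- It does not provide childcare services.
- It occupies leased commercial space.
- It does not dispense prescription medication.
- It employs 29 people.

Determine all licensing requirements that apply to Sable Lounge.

None

1. is located in Zone B; occupies leased commercial space (not: is a mobile business with no fixed premises); employees 29 ≤ 51 → Commercial License not required.
2. employees 29 > 23; occupies leased commercial space; is located in Zone B → Municipal Authorization not required.
3. occupies leased commercial space (not: operates from an industrially zoned site); is located in Zone B → Industrial Use Permit not required.
4. employees 29 ≥ 24 → Small Employer License not required.
5. is located in Zone B (not: is located in Zone C) → Commercial Authorization not required.
6. occupies leased commercial space (not: is a home-based business); is located in Zone B; employees 29 < 55 → Trade Registration not required.
7. is located in Zone B; employees 29 ≤ 51 → Zone B License not required.
8. employees 29 < 96; is located in Zone B; occupies leased commercial space (not: is a mobile business with no fixed premises) → General Business Certificate not required.
9. is located in Zone B; occupies leased commercial space (not: is a mobile business with no fixed premises) → Zone B Authorization not required.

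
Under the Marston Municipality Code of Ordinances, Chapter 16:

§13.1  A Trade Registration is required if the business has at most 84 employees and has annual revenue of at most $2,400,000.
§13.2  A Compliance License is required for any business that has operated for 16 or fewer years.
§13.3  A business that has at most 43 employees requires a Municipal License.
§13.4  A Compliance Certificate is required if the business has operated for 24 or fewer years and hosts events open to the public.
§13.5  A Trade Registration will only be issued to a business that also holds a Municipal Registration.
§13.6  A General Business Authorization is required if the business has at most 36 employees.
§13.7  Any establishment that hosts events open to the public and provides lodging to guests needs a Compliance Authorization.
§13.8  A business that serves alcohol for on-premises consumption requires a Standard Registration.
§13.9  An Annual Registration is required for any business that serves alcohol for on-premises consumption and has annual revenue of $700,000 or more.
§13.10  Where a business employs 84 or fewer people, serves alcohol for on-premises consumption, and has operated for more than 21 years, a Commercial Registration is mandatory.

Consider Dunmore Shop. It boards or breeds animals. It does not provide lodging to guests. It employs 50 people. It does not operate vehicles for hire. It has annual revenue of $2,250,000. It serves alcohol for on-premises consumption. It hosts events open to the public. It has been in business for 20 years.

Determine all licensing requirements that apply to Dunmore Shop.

Annual Registration, Compliance Certificate, Municipal Registration, Standard Registration, Trade Registration

§13.1 employees 50 ≤ 84; revenue $2,250,000 ≤ $2,400,000 → Trade Registration required.
§13.2 years in business 20 > 16 → Compliance License not required.
§13.3 employees 50 > 43 → Municipal License not required.
§13.4 years in business 20 ≤ 24; hosts events open to the public → Compliance Certificate required.
§13.5 Trade Registration is required → Municipal Registration also required.
§13.6 employees 50 > 36 → General Business Authorization not required.
§13.7 hosts events open to the public; does not provide lodging to guests → Compliance Authorization not required.
§13.8 serves alcohol for on-premises consumption → Standard Registration required.
§13.9 serves alcohol for on-premises consumption; revenue $2,250,000 ≥ $700,000 → Annual Registration required.
§13.10 employees 50 ≤ 84; serves alcohol for on-premises consumption; years in business 20 ≤ 21 → Commercial Registration not required.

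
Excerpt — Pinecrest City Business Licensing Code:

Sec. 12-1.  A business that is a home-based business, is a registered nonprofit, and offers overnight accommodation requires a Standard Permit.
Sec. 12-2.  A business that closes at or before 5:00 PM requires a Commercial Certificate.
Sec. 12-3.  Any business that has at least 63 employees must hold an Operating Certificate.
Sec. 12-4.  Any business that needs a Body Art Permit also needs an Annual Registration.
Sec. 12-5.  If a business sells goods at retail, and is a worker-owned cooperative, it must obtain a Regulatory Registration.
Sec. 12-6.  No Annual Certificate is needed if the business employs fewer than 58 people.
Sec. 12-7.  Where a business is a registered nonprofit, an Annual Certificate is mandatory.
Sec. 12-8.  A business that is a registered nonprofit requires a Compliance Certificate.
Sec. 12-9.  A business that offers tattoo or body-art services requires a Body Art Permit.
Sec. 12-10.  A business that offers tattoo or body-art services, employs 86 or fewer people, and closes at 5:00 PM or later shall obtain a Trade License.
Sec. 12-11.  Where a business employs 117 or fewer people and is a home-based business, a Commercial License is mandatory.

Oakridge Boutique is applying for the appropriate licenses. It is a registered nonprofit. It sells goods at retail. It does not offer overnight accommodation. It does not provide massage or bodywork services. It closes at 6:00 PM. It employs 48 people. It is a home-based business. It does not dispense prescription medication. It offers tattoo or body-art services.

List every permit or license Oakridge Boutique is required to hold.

Annual Registration, Body Art Permit, Commercial License, Compliance Certificate, Trade License

Sec. 12-1. is a home-based business; is a registered nonprofit; does not offer overnight accommodation → Standard Permit not required.
Sec. 12-2. closes 6:00 PM, after 5:00 PM → Commercial Certificate not required.
Sec. 12-3. employees 48 < 63 → Operating Certificate not required.
Sec. 12-4. Body Art Permit is required → Annual Registration also required.
Sec. 12-5. sells goods at retail; is a registered nonprofit (not: is a worker-owned cooperative) → Regulatory Registration not required.
Sec. 12-6. employees 48 < 58 → exempt from Annual Certificate.
Sec. 12-7. is a registered nonprofit → Annual Certificate required.
Sec. 12-8. is a registered nonprofit → Compliance Certificate required.
Sec. 12-9. offers tattoo or body-art services → Body Art Permit required.
Sec. 12-10. offers tattoo or body-art services; employees 48 ≤ 86; closes 6:00 PM, after 5:00 PM → Trade License required.
Sec. 12-11. employees 48 ≤ 117; is a home-based business → Commercial License required.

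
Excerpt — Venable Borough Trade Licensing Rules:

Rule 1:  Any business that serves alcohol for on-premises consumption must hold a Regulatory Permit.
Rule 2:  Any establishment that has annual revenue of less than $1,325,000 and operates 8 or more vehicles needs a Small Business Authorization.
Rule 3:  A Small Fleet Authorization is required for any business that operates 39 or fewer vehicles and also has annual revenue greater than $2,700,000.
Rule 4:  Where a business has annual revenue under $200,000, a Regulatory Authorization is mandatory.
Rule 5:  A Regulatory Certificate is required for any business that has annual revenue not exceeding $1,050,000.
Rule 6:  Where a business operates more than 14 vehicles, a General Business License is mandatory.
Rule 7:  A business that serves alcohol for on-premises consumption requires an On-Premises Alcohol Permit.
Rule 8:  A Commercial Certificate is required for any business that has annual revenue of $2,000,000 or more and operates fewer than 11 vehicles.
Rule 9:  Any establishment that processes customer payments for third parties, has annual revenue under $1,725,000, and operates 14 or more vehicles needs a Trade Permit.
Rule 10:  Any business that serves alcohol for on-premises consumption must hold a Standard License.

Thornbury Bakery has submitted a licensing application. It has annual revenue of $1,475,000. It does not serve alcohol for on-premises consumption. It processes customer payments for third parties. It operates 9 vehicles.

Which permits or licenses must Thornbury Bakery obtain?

None

Rule 1: does not serve alcohol for on-premises consumption → Regulatory Permit not required.
Rule 2: revenue $1,475,000 ≥ $1,325,000; vehicles 9 ≥ 8 → Small Business Authorization not required.
Rule 3: vehicles 9 ≤ 39; revenue $1,475,000 ≤ $2,700,000 → Small Fleet Authorization not required.
Rule 4: revenue $1,475,000 ≥ $200,000 → Regulatory Authorization not required.
Rule 5: revenue $1,475,000 > $1,050,000 → Regulatory Certificate not required.
Rule 6: vehicles 9 ≤ 14 → General Business License not required.
Rule 7: does not serve alcohol for on-premises consumption → On-Premises Alcohol Permit not required.
Rule 8: revenue $1,475,000 < $2,000,000; vehicles 9 < 11 → Commercial Certificate not required.
Rule 9: processes customer payments for third parties; revenue $1,475,000 < $1,725,000; vehicles 9 < 14 → Trade Permit not required.
Rule 10: does not serve alcohol for on-premises consumption → Standard License not required.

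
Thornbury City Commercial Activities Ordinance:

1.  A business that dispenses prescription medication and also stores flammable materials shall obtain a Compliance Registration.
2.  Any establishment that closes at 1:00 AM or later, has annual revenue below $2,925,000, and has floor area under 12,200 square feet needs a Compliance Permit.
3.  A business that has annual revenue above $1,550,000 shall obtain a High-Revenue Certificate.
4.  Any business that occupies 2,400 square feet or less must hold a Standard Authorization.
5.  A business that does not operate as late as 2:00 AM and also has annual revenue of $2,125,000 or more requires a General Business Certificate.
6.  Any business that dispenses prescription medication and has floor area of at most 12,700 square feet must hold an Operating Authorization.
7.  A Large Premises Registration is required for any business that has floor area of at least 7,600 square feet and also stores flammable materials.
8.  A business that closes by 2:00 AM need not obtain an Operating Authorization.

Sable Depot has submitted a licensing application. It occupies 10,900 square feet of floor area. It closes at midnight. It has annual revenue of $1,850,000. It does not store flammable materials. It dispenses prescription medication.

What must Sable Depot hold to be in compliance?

1. dispenses prescription medication; does not store flammable materials → Compliance Registration not required.
2. closes midnight, at/before 1:00 AM; revenue $1,850,000 < $2,925,000; floor area 10,900 square feet < 12,200 square feet → Compliance Permit not required.
3. revenue $1,850,000 > $1,550,000 → High-Revenue Certificate required.
4. floor area 10,900 square feet > 2,400 square feet → Standard Authorization not required.
5. closes midnight, at/before 2:00 AM; revenue $1,850,000 < $2,125,000 → General Business Certificate not required.
6. dispenses prescription medication; floor area 10,900 square feet ≤ 12,700 square feet → Operating Authorization required.
7. floor area 10,900 square feet ≥ 7,600 square feet; does not store flammable materials → Large Premises Registration not required.
8. closes midnight, at/before 2:00 AM → exempt from Operating Authorization.

High-Revenue Certificate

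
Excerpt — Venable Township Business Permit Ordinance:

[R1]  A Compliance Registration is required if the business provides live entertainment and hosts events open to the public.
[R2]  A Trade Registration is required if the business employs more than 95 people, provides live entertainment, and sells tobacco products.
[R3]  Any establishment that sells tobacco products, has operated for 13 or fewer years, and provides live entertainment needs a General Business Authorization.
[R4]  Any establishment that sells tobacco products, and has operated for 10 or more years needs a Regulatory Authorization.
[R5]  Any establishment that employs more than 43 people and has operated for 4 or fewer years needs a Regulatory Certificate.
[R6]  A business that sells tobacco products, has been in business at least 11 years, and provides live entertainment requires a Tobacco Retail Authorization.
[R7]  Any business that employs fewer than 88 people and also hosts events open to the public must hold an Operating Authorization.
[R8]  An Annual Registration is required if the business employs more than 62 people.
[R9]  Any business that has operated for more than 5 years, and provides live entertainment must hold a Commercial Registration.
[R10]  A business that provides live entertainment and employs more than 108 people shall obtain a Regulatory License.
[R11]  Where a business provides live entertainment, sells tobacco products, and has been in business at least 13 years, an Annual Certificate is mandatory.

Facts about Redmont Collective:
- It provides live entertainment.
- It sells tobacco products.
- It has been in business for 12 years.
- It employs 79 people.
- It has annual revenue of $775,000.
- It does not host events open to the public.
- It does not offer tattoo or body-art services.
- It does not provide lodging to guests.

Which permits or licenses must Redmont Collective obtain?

Annual Registration, Commercial Registration, General Business Authorization, Regulatory Authorization, Tobacco Retail Authorization

[R1] provides live entertainment; does not host events open to the public → Compliance Registration not required.
[R2] employees 79 ≤ 95; provides live entertainment; sells tobacco products → Trade Registration not required.
[R3] sells tobacco products; years in business 12 ≤ 13; provides live entertainment → General Business Authorization required.
[R4] sells tobacco products; years in business 12 ≥ 10 → Regulatory Authorization required.
[R5] employees 79 > 43; years in business 12 > 4 → Regulatory Certificate not required.
[R6] sells tobacco products; years in business 12 ≥ 11; provides live entertainment → Tobacco Retail Authorization required.
[R7] employees 79 < 88; does not host events open to the public → Operating Authorization not required.
[R8] employees 79 > 62 → Annual Registration required.
[R9] years in business 12 > 5; provides live entertainment → Commercial Registration required.
[R10] provides live entertainment; employees 79 ≤ 108 → Regulatory License not required.
[R11] provides live entertainment; sells tobacco products; years in business 12 < 13 → Annual Certificate not required.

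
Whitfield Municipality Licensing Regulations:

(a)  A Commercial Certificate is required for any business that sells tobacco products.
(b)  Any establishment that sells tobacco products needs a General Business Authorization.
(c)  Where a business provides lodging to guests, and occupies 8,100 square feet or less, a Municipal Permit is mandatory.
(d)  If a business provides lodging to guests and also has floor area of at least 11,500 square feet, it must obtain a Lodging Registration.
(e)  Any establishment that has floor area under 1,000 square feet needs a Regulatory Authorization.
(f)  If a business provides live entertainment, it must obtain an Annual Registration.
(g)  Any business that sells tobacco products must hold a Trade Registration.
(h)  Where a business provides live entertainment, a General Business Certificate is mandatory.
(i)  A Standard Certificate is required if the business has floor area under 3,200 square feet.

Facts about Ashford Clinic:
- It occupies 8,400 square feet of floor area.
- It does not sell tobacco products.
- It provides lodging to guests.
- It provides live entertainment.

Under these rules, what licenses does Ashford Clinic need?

Annual Registration, General Business Certificate

(a) does not sell tobacco products → Commercial Certificate not required.
(b) does not sell tobacco products → General Business Authorization not required.
(c) provides lodging to guests; floor area 8,400 square feet > 8,100 square feet → Municipal Permit not required.
(d) provides lodging to guests; floor area 8,400 square feet < 11,500 square feet → Lodging Registration not required.
(e) floor area 8,400 square feet ≥ 1,000 square feet → Regulatory Authorization not required.
(f) provides live entertainment → Annual Registration required.
(g) does not sell tobacco products → Trade Registration not required.
(h) provides live entertainment → General Business Certificate required.
(i) floor area 8,400 square feet ≥ 3,200 square feet → Standard Certificate not required.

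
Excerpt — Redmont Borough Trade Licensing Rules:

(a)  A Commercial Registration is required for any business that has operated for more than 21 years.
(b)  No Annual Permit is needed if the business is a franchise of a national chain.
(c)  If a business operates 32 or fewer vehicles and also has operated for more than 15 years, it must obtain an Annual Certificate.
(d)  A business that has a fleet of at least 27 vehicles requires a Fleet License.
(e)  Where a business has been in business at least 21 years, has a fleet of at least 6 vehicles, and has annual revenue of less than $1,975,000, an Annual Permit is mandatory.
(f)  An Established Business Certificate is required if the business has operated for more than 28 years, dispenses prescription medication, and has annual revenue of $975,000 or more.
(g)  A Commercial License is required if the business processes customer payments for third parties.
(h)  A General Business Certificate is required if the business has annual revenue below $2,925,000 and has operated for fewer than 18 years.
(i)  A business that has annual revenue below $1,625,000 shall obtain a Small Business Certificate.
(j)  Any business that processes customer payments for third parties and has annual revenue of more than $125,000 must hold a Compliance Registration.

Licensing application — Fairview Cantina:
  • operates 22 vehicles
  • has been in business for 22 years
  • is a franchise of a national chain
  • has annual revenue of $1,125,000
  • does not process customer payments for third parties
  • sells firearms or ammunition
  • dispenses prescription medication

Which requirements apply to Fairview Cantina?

Annual Certificate, Commercial Registration, Small Business Certificate

(a) years in business 22 > 21 → Commercial Registration required.
(b) is a franchise of a national chain → exempt from Annual Permit.
(c) vehicles 22 ≤ 32; years in business 22 > 15 → Annual Certificate required.
(d) vehicles 22 < 27 → Fleet License not required.
(e) years in business 22 ≥ 21; vehicles 22 ≥ 6; revenue $1,125,000 < $1,975,000 → Annual Permit required.
(f) years in business 22 ≤ 28; dispenses prescription medication; revenue $1,125,000 ≥ $975,000 → Established Business Certificate not required.
(g) does not process customer payments for third parties → Commercial License not required.
(h) revenue $1,125,000 < $2,925,000; years in business 22 ≥ 18 → General Business Certificate not required.
(i) revenue $1,125,000 < $1,625,000 → Small Business Certificate required.
(j) does not process customer payments for third parties; revenue $1,125,000 > $125,000 → Compliance Registration not required.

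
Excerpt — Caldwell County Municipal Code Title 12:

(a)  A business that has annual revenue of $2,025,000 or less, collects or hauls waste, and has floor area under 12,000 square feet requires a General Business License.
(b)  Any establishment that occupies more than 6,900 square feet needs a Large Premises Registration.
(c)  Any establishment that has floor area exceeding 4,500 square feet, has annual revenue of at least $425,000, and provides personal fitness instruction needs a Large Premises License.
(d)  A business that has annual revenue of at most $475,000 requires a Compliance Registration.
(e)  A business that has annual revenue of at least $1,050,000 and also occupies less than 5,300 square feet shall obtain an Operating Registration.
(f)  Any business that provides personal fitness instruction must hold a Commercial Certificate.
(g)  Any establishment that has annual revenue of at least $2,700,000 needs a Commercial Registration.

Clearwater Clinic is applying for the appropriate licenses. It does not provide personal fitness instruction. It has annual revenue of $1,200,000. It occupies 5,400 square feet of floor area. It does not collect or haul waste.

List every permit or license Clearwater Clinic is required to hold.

(a) revenue $1,200,000 ≤ $2,025,000; does not collect or haul waste; floor area 5,400 square feet < 12,000 square feet → General Business License not required.
(b) floor area 5,400 square feet ≤ 6,900 square feet → Large Premises Registration not required.
(c) floor area 5,400 square feet > 4,500 square feet; revenue $1,200,000 ≥ $425,000; does not provide personal fitness instruction → Large Premises License not required.
(d) revenue $1,200,000 > $475,000 → Compliance Registration not required.
(e) revenue $1,200,000 ≥ $1,050,000; floor area 5,400 square feet ≥ 5,300 square feet → Operating Registration not required.
(f) does not provide personal fitness instruction → Commercial Certificate not required.
(g) revenue $1,200,000 < $2,700,000 → Commercial Registration not required.

None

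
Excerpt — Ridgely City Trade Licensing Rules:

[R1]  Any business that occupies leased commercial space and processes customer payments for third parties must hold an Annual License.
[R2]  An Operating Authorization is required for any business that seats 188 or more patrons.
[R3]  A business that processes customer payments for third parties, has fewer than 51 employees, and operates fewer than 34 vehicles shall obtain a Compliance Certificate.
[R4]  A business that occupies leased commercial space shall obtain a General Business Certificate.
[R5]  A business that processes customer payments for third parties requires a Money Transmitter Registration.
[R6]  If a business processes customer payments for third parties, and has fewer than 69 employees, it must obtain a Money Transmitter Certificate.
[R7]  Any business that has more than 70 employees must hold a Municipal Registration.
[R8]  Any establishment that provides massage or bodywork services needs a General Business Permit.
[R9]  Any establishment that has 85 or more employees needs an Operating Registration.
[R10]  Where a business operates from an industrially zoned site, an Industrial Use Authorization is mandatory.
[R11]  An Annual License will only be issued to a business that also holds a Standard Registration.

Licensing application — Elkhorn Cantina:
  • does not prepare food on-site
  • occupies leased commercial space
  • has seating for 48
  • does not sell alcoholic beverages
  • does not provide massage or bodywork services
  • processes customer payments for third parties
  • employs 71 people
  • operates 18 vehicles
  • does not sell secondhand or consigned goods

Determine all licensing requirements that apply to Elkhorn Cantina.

[R1] occupies leased commercial space; processes customer payments for third parties → Annual License required.
[R2] seating 48 < 188 → Operating Authorization not required.
[R3] processes customer payments for third parties; employees 71 ≥ 51; vehicles 18 < 34 → Compliance Certificate not required.
[R4] occupies leased commercial space → General Business Certificate required.
[R5] processes customer payments for third parties → Money Transmitter Registration required.
[R6] processes customer payments for third parties; employees 71 ≥ 69 → Money Transmitter Certificate not required.
[R7] employees 71 > 70 → Municipal Registration required.
[R8] does not provide massage or bodywork services → General Business Permit not required.
[R9] employees 71 < 85 → Operating Registration not required.
[R10] occupies leased commercial space (not: operates from an industrially zoned site) → Industrial Use Authorization not required.
[R11] Annual License is required → Standard Registration also required.

Annual License, General Business Certificate, Money Transmitter Registration, Municipal Registration, Standard Registration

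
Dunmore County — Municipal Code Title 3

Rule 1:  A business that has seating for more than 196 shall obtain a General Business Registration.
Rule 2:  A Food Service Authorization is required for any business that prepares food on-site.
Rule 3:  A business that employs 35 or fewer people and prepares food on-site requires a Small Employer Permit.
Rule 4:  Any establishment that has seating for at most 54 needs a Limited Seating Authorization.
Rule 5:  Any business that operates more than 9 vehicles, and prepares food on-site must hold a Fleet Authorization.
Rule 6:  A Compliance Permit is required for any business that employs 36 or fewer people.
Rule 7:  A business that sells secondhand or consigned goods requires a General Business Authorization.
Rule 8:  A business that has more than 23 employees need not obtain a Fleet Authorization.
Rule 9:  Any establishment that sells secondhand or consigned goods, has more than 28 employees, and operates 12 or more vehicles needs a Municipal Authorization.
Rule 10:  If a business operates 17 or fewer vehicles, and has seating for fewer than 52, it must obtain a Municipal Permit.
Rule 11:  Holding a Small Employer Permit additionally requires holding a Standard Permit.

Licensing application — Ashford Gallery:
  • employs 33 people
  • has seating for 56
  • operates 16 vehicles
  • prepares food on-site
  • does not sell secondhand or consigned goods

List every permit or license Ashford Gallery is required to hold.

Rule 1: seating 56 ≤ 196 → General Business Registration not required.
Rule 2: prepares food on-site → Food Service Authorization required.
Rule 3: employees 33 ≤ 35; prepares food on-site → Small Employer Permit required.
Rule 4: seating 56 > 54 → Limited Seating Authorization not required.
Rule 5: vehicles 16 > 9; prepares food on-site → Fleet Authorization required.
Rule 6: employees 33 ≤ 36 → Compliance Permit required.
Rule 7: does not sell secondhand or consigned goods → General Business Authorization not required.
Rule 8: employees 33 > 23 → exempt from Fleet Authorization.
Rule 9: does not sell secondhand or consigned goods; employees 33 > 28; vehicles 16 ≥ 12 → Municipal Authorization not required.
Rule 10: vehicles 16 ≤ 17; seating 56 ≥ 52 → Municipal Permit not required.
Rule 11: Small Employer Permit is required → Standard Permit also required.

Compliance Permit, Food Service Authorization, Small Employer Permit, Standard Permit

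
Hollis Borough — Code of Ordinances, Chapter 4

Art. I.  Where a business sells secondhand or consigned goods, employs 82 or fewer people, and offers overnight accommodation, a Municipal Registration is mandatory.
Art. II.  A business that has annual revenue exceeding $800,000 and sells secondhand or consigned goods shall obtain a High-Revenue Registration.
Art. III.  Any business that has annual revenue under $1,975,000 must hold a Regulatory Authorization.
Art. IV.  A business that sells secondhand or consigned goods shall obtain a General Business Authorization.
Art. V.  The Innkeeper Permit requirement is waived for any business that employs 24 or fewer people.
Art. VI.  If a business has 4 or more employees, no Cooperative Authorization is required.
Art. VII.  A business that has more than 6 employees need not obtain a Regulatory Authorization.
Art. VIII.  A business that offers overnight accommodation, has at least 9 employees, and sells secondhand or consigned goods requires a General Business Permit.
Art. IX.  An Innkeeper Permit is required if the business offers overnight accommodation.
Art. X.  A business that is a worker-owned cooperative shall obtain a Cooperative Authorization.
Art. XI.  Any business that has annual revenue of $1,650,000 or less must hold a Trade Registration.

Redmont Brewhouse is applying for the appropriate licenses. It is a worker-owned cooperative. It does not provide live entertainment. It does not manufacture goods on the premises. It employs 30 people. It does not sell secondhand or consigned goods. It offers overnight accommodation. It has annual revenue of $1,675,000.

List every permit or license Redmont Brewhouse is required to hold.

Art. I. does not sell secondhand or consigned goods; employees 30 ≤ 82; offers overnight accommodation → Municipal Registration not required.
Art. II. revenue $1,675,000 > $800,000; does not sell secondhand or consigned goods → High-Revenue Registration not required.
Art. III. revenue $1,675,000 < $1,975,000 → Regulatory Authorization required.
Art. IV. does not sell secondhand or consigned goods → General Business Authorization not required.
Art. V. employees 30 > 24 → Innkeeper Permit exemption does not apply.
Art. VI. employees 30 ≥ 4 → exempt from Cooperative Authorization.
Art. VII. employees 30 > 6 → exempt from Regulatory Authorization.
Art. VIII. offers overnight accommodation; employees 30 ≥ 9; does not sell secondhand or consigned goods → General Business Permit not required.
Art. IX. offers overnight accommodation → Innkeeper Permit required.
Art. X. is a worker-owned cooperative → Cooperative Authorization required.
Art. XI. revenue $1,675,000 > $1,650,000 → Trade Registration not required.

Innkeeper Permit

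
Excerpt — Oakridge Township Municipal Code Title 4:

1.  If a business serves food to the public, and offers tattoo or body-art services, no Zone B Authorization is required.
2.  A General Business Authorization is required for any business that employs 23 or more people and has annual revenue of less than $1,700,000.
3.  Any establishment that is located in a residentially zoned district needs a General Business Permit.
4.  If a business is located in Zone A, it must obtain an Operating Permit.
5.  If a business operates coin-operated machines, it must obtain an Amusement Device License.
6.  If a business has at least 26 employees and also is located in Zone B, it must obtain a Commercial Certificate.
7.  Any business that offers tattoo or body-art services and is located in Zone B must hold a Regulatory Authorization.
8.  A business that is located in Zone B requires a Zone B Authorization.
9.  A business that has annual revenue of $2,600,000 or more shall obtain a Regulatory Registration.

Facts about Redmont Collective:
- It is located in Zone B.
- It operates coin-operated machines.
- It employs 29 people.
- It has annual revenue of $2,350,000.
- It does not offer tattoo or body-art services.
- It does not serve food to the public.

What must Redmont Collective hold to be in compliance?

1. does not serve food to the public; does not offer tattoo or body-art services → Zone B Authorization exemption does not apply.
2. employees 29 ≥ 23; revenue $2,350,000 ≥ $1,700,000 → General Business Authorization not required.
3. is located in Zone B (not: is located in a residentially zoned district) → General Business Permit not required.
4. is located in Zone B (not: is located in Zone A) → Operating Permit not required.
5. operates coin-operated machines → Amusement Device License required.
6. employees 29 ≥ 26; is located in Zone B → Commercial Certificate required.
7. does not offer tattoo or body-art services; is located in Zone B → Regulatory Authorization not required.
8. is located in Zone B → Zone B Authorization required.
9. revenue $2,350,000 < $2,600,000 → Regulatory Registration not required.

Amusement Device License, Commercial Certificate, Zone B Authorization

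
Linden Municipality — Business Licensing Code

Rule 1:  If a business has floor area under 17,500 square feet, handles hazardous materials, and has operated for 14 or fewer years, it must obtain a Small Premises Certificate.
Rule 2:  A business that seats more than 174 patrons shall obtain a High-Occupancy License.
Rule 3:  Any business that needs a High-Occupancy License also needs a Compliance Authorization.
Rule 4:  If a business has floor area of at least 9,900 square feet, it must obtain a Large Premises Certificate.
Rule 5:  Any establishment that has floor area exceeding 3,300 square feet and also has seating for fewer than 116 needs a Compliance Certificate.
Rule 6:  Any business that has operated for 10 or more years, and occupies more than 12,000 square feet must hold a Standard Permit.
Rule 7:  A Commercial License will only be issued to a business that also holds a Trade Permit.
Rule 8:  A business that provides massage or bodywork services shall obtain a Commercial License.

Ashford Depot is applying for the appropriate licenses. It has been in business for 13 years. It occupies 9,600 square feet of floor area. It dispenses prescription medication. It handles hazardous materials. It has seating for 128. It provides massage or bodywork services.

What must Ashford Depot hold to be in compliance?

Rule 1: floor area 9,600 square feet < 17,500 square feet; handles hazardous materials; years in business 13 ≤ 14 → Small Premises Certificate required.
Rule 2: seating 128 ≤ 174 → High-Occupancy License not required.
Rule 3: High-Occupancy License is not required → no effect.
Rule 4: floor area 9,600 square feet < 9,900 square feet → Large Premises Certificate not required.
Rule 5: floor area 9,600 square feet > 3,300 square feet; seating 128 ≥ 116 → Compliance Certificate not required.
Rule 6: years in business 13 ≥ 10; floor area 9,600 square feet ≤ 12,000 square feet → Standard Permit not required.
Rule 7: Commercial License is required → Trade Permit also required.
Rule 8: provides massage or bodywork services → Commercial License required.

Commercial License, Small Premises Certificate, Trade Permit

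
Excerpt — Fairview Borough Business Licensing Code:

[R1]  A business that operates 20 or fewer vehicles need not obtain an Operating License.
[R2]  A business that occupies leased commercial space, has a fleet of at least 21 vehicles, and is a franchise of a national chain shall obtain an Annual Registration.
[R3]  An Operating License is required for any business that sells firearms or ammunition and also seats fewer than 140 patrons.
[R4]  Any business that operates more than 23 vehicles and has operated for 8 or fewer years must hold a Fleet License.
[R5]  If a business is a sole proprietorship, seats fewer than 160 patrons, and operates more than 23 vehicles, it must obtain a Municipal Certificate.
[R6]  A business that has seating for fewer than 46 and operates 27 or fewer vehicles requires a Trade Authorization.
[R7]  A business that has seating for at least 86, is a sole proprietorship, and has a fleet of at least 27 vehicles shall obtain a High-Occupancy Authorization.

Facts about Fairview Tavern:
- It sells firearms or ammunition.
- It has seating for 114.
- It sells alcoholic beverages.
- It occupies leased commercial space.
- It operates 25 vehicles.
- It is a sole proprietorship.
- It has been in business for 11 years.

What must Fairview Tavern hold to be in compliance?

[R1] vehicles 25 > 20 → Operating License exemption does not apply.
[R2] occupies leased commercial space; vehicles 25 ≥ 21; is a sole proprietorship (not: is a franchise of a national chain) → Annual Registration not required.
[R3] sells firearms or ammunition; seating 114 < 140 → Operating License required.
[R4] vehicles 25 > 23; years in business 11 > 8 → Fleet License not required.
[R5] is a sole proprietorship; seating 114 < 160; vehicles 25 > 23 → Municipal Certificate required.
[R6] seating 114 ≥ 46; vehicles 25 ≤ 27 → Trade Authorization not required.
[R7] seating 114 ≥ 86; is a sole proprietorship; vehicles 25 < 27 → High-Occupancy Authorization not required.

Municipal Certificate, Operating License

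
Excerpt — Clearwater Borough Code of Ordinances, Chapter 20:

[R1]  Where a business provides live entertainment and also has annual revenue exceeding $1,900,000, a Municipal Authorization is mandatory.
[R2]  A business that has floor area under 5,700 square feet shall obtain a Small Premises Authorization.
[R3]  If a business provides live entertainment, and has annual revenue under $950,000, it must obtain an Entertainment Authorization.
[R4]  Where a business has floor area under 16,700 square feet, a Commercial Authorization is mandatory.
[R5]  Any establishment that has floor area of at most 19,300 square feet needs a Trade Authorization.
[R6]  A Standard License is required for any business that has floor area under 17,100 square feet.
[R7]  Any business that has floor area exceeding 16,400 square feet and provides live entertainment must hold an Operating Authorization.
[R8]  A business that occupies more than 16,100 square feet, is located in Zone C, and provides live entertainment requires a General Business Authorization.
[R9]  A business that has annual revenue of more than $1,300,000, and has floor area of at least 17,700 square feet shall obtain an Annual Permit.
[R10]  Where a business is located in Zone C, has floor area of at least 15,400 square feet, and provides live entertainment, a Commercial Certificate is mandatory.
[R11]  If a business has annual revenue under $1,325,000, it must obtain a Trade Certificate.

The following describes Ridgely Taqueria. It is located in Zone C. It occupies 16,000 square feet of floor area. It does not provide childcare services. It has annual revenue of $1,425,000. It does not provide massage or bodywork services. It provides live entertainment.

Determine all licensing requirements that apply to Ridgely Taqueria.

[R1] provides live entertainment; revenue $1,425,000 ≤ $1,900,000 → Municipal Authorization not required.
[R2] floor area 16,000 square feet ≥ 5,700 square feet → Small Premises Authorization not required.
[R3] provides live entertainment; revenue $1,425,000 ≥ $950,000 → Entertainment Authorization not required.
[R4] floor area 16,000 square feet < 16,700 square feet → Commercial Authorization required.
[R5] floor area 16,000 square feet ≤ 19,300 square feet → Trade Authorization required.
[R6] floor area 16,000 square feet < 17,100 square feet → Standard License required.
[R7] floor area 16,000 square feet ≤ 16,400 square feet; provides live entertainment → Operating Authorization not required.
[R8] floor area 16,000 square feet ≤ 16,100 square feet; is located in Zone C; provides live entertainment → General Business Authorization not required.
[R9] revenue $1,425,000 > $1,300,000; floor area 16,000 square feet < 17,700 square feet → Annual Permit not required.
[R10] is located in Zone C; floor area 16,000 square feet ≥ 15,400 square feet; provides live entertainment → Commercial Certificate required.
[R11] revenue $1,425,000 ≥ $1,325,000 → Trade Certificate not required.

Commercial Authorization, Commercial Certificate, Standard License, Trade Authorization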